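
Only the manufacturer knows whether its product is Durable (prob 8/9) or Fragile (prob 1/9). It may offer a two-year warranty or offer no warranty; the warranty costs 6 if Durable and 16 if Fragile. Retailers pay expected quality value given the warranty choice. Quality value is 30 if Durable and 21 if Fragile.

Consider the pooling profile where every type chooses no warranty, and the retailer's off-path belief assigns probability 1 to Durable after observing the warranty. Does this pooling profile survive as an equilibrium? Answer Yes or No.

Yes

On path, the retailer holds the prior and pays 8/9·30 + 1/9·21 = 29. Off path (the warranty), believing Durable, it pays 30.
Durable: no warranty nets 29; the warranty nets 30 − 6 = 24. Durable stays.
Fragile: no warranty nets 29; the warranty nets 30 − 16 = 14. Fragile stays.
No type deviates, so pooling is sustained.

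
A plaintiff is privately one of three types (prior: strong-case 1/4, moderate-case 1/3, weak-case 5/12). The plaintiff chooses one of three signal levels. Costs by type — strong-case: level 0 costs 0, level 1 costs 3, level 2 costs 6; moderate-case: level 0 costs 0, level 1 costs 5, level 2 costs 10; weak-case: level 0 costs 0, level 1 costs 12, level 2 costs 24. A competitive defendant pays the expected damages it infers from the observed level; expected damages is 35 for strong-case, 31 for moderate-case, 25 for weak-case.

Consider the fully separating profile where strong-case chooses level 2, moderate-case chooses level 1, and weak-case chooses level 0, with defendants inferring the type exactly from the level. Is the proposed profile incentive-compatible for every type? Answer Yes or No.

Separating settlements: level 2 → 35, level 1 → 31, level 0 → 25.
strong-case (assigned level 2): level 0: 25 − 0 = 25; level 1: 31 − 3 = 28; level 2: 35 − 6 = 29. strong-case stays.
moderate-case (assigned level 1): level 0: 25 − 0 = 25; level 1: 31 − 5 = 26; level 2: 35 − 10 = 25. moderate-case stays.
weak-case (assigned level 0): level 0: 25 − 0 = 25; level 1: 31 − 12 = 19; level 2: 35 − 24 = 11. weak-case stays.
Every type prefers its assigned level; separation holds.

Yes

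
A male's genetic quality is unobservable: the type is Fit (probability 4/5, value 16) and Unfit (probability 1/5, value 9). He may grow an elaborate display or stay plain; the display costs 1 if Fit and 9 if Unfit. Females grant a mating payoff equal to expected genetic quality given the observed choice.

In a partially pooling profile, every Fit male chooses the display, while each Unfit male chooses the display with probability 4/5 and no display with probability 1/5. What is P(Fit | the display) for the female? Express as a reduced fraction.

P(the display) = (4/5)·1 + (1/5)·(4/5) = 24/25.
By Bayes' rule, P(Fit | the display) = (4/5) / (24/25) = 5/6.

5/6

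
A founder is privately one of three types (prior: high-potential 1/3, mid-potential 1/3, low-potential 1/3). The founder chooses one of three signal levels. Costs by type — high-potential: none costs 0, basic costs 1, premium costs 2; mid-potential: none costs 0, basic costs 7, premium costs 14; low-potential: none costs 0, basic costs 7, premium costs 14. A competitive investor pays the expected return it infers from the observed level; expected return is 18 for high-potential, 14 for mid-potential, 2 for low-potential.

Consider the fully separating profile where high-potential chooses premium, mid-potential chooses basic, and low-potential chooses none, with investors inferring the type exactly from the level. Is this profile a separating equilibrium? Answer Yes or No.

Separating valuations: premium → 18, basic → 14, none → 2.
high-potential (assigned premium): none: 2 − 0 = 2; basic: 14 − 1 = 13; premium: 18 − 2 = 16. high-potential stays.
mid-potential (assigned basic): none: 2 − 0 = 2; basic: 14 − 7 = 7; premium: 18 − 14 = 4. mid-potential stays.
low-potential (assigned none): none: 2 − 0 = 2; basic: 14 − 7 = 7; premium: 18 − 14 = 4. low-potential prefers basic.
At least one type deviates; the separating profile fails.

No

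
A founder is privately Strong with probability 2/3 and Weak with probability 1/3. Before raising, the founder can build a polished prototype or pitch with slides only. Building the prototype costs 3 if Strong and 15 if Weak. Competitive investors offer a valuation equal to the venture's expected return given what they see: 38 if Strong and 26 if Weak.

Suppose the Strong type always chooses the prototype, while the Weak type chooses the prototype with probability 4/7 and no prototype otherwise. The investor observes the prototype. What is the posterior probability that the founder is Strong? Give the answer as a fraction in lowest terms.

7/9

P(the prototype) = (2/3)·1 + (1/3)·(4/7) = 6/7.
By Bayes' rule, P(Strong | the prototype) = (2/3) / (6/7) = 7/9.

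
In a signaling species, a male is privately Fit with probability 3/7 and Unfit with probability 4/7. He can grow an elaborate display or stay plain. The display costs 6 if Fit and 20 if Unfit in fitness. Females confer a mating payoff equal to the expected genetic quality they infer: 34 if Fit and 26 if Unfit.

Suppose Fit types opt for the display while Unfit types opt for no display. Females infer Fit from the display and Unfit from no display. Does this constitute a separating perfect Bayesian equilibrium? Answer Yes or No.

Yes

Under these beliefs, the display earns mating payoff 34 and no display earns mating payoff 26.
Fit: the display nets 34 − 6 = 28; no display nets 26. Fit prefers the display.
Unfit: the display nets 34 − 20 = 14; no display nets 26. Unfit prefers no display.
Neither type deviates, so the separating profile is an equilibrium.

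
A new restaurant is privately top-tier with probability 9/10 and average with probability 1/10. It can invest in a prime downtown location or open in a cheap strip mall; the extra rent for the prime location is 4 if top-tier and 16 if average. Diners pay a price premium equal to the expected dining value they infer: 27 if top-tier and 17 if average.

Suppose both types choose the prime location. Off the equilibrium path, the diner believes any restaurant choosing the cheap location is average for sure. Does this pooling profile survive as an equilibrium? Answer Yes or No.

On path, the diner holds the prior and pays 9/10·27 + 1/10·17 = 26. Off path (the cheap location), believing average, it pays 17.
top-tier: the prime location nets 26 − 4 = 22; the cheap location nets 17. top-tier stays.
average: the prime location nets 26 − 16 = 10; the cheap location nets 17. average would deviate.
A type deviates, so pooling fails.

No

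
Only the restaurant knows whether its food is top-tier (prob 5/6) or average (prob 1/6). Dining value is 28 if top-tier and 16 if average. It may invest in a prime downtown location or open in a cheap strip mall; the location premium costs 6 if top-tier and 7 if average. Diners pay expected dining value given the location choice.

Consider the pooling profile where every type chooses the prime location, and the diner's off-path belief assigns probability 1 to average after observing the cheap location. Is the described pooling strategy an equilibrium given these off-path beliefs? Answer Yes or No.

Yes

On path, the diner holds the prior and pays 5/6·28 + 1/6·16 = 26. Off path (the cheap location), believing average, it pays 16.
top-tier: the prime location nets 26 − 6 = 20; the cheap location nets 16. top-tier stays.
average: the prime location nets 26 − 7 = 19; the cheap location nets 16. average stays.
No type deviates, so pooling is sustained.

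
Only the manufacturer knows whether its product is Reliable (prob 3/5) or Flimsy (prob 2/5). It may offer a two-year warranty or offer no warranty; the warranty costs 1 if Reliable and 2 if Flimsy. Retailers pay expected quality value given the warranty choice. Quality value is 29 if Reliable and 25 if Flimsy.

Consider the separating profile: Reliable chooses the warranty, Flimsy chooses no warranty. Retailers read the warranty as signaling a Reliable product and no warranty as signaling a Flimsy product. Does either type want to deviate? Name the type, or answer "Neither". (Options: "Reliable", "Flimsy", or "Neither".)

Flimsy

The warranty pays 29; no warranty pays 25.
Reliable: assigned the warranty, nets 29 − 1 = 28; deviating to no warranty nets 25.
Flimsy: assigned no warranty, nets 25; deviating to the warranty nets 29 − 2 = 27.
The Flimsy type gains 2 by deviating.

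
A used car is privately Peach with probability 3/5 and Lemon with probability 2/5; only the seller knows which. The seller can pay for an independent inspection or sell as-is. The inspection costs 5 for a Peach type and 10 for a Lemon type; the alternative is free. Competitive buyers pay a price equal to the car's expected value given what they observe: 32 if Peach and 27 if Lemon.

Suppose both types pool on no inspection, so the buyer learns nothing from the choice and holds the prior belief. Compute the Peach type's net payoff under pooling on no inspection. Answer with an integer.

30

Pooled price = 3/5·32 + 2/5·27 = 30.
Peach pays no cost for no inspection, so net payoff = 30.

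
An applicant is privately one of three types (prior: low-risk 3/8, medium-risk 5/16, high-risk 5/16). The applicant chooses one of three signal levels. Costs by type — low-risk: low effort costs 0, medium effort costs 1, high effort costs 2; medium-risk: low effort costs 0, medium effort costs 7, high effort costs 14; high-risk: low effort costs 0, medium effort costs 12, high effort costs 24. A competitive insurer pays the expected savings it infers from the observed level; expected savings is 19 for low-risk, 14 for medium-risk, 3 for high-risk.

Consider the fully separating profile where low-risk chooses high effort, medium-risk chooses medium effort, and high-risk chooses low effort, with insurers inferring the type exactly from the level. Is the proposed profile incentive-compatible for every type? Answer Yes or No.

Separating rebates: high effort → 19, medium effort → 14, low effort → 3.
low-risk (assigned high effort): low effort: 3 − 0 = 3; medium effort: 14 − 1 = 13; high effort: 19 − 2 = 17. low-risk stays.
medium-risk (assigned medium effort): low effort: 3 − 0 = 3; medium effort: 14 − 7 = 7; high effort: 19 − 14 = 5. medium-risk stays.
high-risk (assigned low effort): low effort: 3 − 0 = 3; medium effort: 14 − 12 = 2; high effort: 19 − 24 = -5. high-risk stays.
Every type prefers its assigned level; separation holds.

Yes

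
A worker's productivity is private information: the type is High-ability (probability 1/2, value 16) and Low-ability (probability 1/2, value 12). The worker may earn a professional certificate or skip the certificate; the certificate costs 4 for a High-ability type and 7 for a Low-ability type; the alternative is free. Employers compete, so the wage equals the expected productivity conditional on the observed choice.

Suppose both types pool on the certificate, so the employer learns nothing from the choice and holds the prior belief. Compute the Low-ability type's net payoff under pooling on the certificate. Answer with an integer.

Pooled wage = 1/2·16 + 1/2·12 = 14.
Low-ability pays cost 7 for the certificate, so net payoff = 14 − 7 = 7.

7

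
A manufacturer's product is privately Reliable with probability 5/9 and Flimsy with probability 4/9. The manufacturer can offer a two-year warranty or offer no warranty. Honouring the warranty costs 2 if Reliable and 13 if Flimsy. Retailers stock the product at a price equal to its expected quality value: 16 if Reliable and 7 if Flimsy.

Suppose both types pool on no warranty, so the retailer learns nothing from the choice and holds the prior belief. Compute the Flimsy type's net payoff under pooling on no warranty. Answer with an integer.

12

Pooled price = 5/9·16 + 4/9·7 = 12.
Flimsy pays no cost for no warranty, so net payoff = 12.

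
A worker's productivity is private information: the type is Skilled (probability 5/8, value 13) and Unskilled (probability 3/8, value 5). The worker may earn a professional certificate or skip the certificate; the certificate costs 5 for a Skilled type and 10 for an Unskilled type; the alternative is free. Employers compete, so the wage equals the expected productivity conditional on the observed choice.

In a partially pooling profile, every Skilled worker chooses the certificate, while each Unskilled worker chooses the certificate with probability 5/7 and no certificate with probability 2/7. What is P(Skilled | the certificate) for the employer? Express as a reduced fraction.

P(the certificate) = (5/8)·1 + (3/8)·(5/7) = 25/28.
By Bayes' rule, P(Skilled | the certificate) = (5/8) / (25/28) = 7/10.

7/10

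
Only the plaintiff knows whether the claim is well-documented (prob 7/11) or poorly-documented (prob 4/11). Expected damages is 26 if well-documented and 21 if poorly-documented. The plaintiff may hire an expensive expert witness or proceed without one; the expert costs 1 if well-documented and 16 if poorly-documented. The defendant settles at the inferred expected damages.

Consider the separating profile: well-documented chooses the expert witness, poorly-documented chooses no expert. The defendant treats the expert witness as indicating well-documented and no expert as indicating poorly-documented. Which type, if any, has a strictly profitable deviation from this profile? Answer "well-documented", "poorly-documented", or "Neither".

The expert witness pays 26; no expert pays 21.
well-documented: assigned the expert witness, nets 26 − 1 = 25; deviating to no expert nets 21.
poorly-documented: assigned no expert, nets 21; deviating to the expert witness nets 26 − 16 = 10.
Both types strictly prefer their assigned action; no profitable deviation.

Neither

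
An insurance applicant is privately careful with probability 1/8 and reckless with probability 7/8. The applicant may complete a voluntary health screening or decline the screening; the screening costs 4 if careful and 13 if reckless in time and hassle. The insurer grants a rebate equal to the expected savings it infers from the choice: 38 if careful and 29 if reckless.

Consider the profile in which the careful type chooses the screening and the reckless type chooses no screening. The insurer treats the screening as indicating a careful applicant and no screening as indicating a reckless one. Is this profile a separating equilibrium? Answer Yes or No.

Yes

Under these beliefs, the screening earns rebate 38 and no screening earns rebate 29.
careful: the screening nets 38 − 4 = 34; no screening nets 29. careful prefers the screening.
reckless: the screening nets 38 − 13 = 25; no screening nets 29. reckless prefers no screening.
Neither type deviates, so the separating profile is an equilibrium.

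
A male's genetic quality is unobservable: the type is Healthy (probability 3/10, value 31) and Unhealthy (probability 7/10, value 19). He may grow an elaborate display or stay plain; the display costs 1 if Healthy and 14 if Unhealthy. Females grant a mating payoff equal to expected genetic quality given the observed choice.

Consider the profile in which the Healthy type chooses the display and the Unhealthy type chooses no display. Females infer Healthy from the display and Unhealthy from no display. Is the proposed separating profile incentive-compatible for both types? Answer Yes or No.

Under these beliefs, the display earns mating payoff 31 and no display earns mating payoff 19.
Healthy: the display nets 31 − 1 = 30; no display nets 19. Healthy prefers the display.
Unhealthy: the display nets 31 − 14 = 17; no display nets 19. Unhealthy prefers no display.
Neither type deviates, so the separating profile is an equilibrium.

Yes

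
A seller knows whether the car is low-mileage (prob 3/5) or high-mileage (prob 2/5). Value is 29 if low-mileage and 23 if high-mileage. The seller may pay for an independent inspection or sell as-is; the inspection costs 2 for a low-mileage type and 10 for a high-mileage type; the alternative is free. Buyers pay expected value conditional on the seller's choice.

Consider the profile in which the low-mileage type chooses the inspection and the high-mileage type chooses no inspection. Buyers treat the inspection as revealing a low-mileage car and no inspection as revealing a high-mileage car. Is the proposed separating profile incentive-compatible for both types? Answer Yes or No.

Under these beliefs, the inspection earns price 29 and no inspection earns price 23.
low-mileage: the inspection nets 29 − 2 = 27; no inspection nets 23. low-mileage prefers the inspection.
high-mileage: the inspection nets 29 − 10 = 19; no inspection nets 23. high-mileage prefers no inspection.
Neither type deviates, so the separating profile is an equilibrium.

Yes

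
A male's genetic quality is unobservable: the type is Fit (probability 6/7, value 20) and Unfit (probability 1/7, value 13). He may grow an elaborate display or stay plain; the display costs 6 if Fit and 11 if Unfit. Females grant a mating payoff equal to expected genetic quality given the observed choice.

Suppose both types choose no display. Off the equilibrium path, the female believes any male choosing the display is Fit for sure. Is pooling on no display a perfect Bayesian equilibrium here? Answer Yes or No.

Yes

On path, the female holds the prior and pays 6/7·20 + 1/7·13 = 19. Off path (the display), believing Fit, it pays 20.
Fit: no display nets 19; the display nets 20 − 6 = 14. Fit stays.
Unfit: no display nets 19; the display nets 20 − 11 = 9. Unfit stays.
No type deviates, so pooling is sustained.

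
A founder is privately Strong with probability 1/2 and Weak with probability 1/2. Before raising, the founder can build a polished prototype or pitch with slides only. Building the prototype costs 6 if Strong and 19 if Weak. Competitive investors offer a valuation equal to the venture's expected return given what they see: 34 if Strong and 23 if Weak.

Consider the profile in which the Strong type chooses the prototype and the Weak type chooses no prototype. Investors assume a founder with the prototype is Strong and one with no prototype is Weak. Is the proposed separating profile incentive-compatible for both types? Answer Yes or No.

Under these beliefs, the prototype earns valuation 34 and no prototype earns valuation 23.
Strong: the prototype nets 34 − 6 = 28; no prototype nets 23. Strong prefers the prototype.
Weak: the prototype nets 34 − 19 = 15; no prototype nets 23. Weak prefers no prototype.
Neither type deviates, so the separating profile is an equilibrium.

Yes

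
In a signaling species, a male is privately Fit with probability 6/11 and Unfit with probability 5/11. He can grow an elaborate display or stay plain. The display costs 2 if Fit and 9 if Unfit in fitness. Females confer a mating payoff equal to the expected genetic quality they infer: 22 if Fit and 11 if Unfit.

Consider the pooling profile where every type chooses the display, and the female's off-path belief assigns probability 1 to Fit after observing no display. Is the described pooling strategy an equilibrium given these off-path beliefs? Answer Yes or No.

No

On path, the female holds the prior and pays 6/11·22 + 5/11·11 = 17. Off path (no display), believing Fit, it pays 22.
Fit: the display nets 17 − 2 = 15; no display nets 22. Fit would deviate.
Unfit: the display nets 17 − 9 = 8; no display nets 22. Unfit would deviate.
A type deviates, so pooling fails.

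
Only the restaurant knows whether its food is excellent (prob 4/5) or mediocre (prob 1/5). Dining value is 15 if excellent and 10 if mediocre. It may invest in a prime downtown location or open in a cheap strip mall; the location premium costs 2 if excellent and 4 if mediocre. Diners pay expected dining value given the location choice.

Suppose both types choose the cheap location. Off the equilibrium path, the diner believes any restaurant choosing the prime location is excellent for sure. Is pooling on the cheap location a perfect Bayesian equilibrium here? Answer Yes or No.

Yes

On path, the diner holds the prior and pays 4/5·15 + 1/5·10 = 14. Off path (the prime location), believing excellent, it pays 15.
excellent: the cheap location nets 14; the prime location nets 15 − 2 = 13. excellent stays.
mediocre: the cheap location nets 14; the prime location nets 15 − 4 = 11. mediocre stays.
No type deviates, so pooling is sustained.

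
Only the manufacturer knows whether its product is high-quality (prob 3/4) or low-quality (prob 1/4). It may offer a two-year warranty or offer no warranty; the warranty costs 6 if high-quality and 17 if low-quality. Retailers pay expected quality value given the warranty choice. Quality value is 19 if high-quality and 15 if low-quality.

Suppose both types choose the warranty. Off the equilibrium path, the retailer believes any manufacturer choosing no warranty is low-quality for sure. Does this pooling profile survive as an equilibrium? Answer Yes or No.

No

On path, the retailer holds the prior and pays 3/4·19 + 1/4·15 = 18. Off path (no warranty), believing low-quality, it pays 15.
high-quality: the warranty nets 18 − 6 = 12; no warranty nets 15. high-quality would deviate.
low-quality: the warranty nets 18 − 17 = 1; no warranty nets 15. low-quality would deviate.
A type deviates, so pooling fails.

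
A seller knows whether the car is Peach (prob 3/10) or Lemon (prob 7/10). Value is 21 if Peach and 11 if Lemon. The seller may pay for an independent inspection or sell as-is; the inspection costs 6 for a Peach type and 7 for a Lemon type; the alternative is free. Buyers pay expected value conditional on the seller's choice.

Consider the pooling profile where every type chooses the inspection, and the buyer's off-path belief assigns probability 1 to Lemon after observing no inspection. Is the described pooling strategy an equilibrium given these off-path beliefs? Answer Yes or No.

No

On path, the buyer holds the prior and pays 3/10·21 + 7/10·11 = 14. Off path (no inspection), believing Lemon, it pays 11.
Peach: the inspection nets 14 − 6 = 8; no inspection nets 11. Peach would deviate.
Lemon: the inspection nets 14 − 7 = 7; no inspection nets 11. Lemon would deviate.
A type deviates, so pooling fails.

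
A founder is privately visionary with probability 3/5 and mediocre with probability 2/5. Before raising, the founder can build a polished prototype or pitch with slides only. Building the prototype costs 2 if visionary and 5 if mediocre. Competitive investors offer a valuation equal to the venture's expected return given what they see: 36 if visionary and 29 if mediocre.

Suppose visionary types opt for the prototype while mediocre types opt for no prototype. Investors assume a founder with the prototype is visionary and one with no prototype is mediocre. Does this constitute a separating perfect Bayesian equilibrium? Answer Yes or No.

No

Under these beliefs, the prototype earns valuation 36 and no prototype earns valuation 29.
visionary: the prototype nets 36 − 2 = 34; no prototype nets 29. visionary prefers the prototype.
mediocre: the prototype nets 36 − 5 = 31; no prototype nets 29. mediocre would deviate to the prototype.
mediocre has a profitable deviation, so the profile is not an equilibrium.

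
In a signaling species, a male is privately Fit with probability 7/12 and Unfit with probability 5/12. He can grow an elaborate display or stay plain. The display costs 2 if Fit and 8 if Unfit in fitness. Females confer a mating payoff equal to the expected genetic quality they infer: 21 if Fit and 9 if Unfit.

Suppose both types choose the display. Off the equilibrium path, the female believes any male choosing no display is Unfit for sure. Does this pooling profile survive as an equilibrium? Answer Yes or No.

No

On path, the female holds the prior and pays 7/12·21 + 5/12·9 = 16. Off path (no display), believing Unfit, it pays 9.
Fit: the display nets 16 − 2 = 14; no display nets 9. Fit stays.
Unfit: the display nets 16 − 8 = 8; no display nets 9. Unfit would deviate.
A type deviates, so pooling fails.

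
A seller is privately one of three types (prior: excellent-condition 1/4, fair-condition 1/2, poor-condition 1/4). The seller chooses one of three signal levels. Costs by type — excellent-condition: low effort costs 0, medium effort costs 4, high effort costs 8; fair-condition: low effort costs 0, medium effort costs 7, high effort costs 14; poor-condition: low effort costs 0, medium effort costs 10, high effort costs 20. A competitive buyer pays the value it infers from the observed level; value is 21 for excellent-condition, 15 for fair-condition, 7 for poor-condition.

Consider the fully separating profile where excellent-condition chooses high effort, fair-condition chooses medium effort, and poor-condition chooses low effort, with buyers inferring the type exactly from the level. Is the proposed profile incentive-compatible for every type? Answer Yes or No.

Separating prices: high effort → 21, medium effort → 15, low effort → 7.
excellent-condition (assigned high effort): low effort: 7 − 0 = 7; medium effort: 15 − 4 = 11; high effort: 21 − 8 = 13. excellent-condition stays.
fair-condition (assigned medium effort): low effort: 7 − 0 = 7; medium effort: 15 − 7 = 8; high effort: 21 − 14 = 7. fair-condition stays.
poor-condition (assigned low effort): low effort: 7 − 0 = 7; medium effort: 15 − 10 = 5; high effort: 21 − 20 = 1. poor-condition stays.
Every type prefers its assigned level; separation holds.

Yes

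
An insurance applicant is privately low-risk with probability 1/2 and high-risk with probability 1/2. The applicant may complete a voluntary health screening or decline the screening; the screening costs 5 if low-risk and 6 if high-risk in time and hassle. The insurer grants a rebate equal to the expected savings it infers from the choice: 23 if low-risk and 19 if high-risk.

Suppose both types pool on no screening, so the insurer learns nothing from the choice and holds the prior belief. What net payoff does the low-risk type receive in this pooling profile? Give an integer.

Pooled rebate = 1/2·23 + 1/2·19 = 21.
low-risk pays no cost for no screening, so net payoff = 21.

21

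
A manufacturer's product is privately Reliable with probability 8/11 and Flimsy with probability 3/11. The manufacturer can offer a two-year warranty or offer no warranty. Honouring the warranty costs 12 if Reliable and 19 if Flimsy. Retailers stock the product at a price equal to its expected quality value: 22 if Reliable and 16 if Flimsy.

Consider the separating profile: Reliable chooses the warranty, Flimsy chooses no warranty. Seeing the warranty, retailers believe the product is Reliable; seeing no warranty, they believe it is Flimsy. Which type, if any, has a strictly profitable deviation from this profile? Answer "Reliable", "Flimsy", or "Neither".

The warranty pays 22; no warranty pays 16.
Reliable: assigned the warranty, nets 22 − 12 = 10; deviating to no warranty nets 16.
Flimsy: assigned no warranty, nets 16; deviating to the warranty nets 22 − 19 = 3.
The Reliable type gains 6 by deviating.

Reliable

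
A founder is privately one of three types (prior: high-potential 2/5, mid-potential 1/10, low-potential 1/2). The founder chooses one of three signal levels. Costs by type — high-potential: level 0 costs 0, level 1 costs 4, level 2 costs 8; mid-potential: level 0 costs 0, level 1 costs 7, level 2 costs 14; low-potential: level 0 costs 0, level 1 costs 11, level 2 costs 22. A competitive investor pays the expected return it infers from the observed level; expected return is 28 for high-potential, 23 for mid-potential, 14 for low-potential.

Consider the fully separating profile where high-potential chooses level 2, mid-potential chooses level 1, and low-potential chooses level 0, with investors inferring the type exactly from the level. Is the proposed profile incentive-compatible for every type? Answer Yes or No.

Yes

Separating valuations: level 2 → 28, level 1 → 23, level 0 → 14.
high-potential (assigned level 2): level 0: 14 − 0 = 14; level 1: 23 − 4 = 19; level 2: 28 − 8 = 20. high-potential stays.
mid-potential (assigned level 1): level 0: 14 − 0 = 14; level 1: 23 − 7 = 16; level 2: 28 − 14 = 14. mid-potential stays.
low-potential (assigned level 0): level 0: 14 − 0 = 14; level 1: 23 − 11 = 12; level 2: 28 − 22 = 6. low-potential stays.
Every type prefers its assigned level; separation holds.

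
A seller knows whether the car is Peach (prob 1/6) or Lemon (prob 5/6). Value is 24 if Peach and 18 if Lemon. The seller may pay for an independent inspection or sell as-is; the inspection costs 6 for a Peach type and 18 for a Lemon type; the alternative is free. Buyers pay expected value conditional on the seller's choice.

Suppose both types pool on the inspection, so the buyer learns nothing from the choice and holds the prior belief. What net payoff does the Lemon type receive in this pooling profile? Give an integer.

1

Pooled price = 1/6·24 + 5/6·18 = 19.
Lemon pays cost 18 for the inspection, so net payoff = 19 − 18 = 1.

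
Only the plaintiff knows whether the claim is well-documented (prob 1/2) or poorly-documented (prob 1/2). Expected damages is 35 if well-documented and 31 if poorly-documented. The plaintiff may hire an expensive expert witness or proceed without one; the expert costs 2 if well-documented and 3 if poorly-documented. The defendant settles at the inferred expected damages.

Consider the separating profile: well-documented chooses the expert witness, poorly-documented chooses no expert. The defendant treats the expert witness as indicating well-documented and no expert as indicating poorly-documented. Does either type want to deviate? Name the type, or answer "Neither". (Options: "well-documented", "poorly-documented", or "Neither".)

The expert witness pays 35; no expert pays 31.
well-documented: assigned the expert witness, nets 35 − 2 = 33; deviating to no expert nets 31.
poorly-documented: assigned no expert, nets 31; deviating to the expert witness nets 35 − 3 = 32.
The poorly-documented type gains 1 by deviating.

poorly-documented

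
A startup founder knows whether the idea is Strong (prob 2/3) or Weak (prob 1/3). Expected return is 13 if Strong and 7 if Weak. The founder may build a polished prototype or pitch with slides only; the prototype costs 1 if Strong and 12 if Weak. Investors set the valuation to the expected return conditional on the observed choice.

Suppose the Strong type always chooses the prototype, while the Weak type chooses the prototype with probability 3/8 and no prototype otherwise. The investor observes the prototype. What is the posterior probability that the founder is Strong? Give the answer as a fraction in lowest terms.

16/19

P(the prototype) = (2/3)·1 + (1/3)·(3/8) = 19/24.
By Bayes' rule, P(Strong | the prototype) = (2/3) / (19/24) = 16/19.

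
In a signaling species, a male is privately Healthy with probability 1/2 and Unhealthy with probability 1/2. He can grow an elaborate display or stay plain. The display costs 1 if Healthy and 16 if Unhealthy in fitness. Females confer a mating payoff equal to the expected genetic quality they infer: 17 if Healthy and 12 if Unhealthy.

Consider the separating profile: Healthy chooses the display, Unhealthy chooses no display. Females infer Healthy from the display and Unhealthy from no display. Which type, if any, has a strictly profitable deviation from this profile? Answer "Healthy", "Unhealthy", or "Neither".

The display pays 17; no display pays 12.
Healthy: assigned the display, nets 17 − 1 = 16; deviating to no display nets 12.
Unhealthy: assigned no display, nets 12; deviating to the display nets 17 − 16 = 1.
Both types strictly prefer their assigned action; no profitable deviation.

Neither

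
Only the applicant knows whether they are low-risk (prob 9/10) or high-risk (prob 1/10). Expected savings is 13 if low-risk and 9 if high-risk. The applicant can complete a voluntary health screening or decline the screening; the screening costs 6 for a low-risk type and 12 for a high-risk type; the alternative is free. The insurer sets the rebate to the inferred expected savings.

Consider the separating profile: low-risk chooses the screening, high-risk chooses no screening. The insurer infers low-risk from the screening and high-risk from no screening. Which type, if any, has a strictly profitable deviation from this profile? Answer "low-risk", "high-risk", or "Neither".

low-risk

The screening pays 13; no screening pays 9.
low-risk: assigned the screening, nets 13 − 6 = 7; deviating to no screening nets 9.
high-risk: assigned no screening, nets 9; deviating to the screening nets 13 − 12 = 1.
The low-risk type gains 2 by deviating.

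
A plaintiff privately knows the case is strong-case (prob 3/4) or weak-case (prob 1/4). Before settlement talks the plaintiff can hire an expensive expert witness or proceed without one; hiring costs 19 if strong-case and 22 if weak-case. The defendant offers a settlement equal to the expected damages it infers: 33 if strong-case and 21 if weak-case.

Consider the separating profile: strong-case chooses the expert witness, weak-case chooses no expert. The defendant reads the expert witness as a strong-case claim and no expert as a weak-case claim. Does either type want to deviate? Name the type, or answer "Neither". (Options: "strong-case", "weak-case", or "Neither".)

strong-case

The expert witness pays 33; no expert pays 21.
strong-case: assigned the expert witness, nets 33 − 19 = 14; deviating to no expert nets 21.
weak-case: assigned no expert, nets 21; deviating to the expert witness nets 33 − 22 = 11.
The strong-case type gains 7 by deviating.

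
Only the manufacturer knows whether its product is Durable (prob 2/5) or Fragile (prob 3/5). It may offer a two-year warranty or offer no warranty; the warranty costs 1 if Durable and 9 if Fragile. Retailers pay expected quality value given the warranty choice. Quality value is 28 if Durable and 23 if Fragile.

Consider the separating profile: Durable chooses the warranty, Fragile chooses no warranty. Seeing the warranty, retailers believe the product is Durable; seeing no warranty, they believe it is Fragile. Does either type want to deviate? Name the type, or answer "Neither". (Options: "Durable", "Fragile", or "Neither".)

Neither

The warranty pays 28; no warranty pays 23.
Durable: assigned the warranty, nets 28 − 1 = 27; deviating to no warranty nets 23.
Fragile: assigned no warranty, nets 23; deviating to the warranty nets 28 − 9 = 19.
Both types strictly prefer their assigned action; no profitable deviation.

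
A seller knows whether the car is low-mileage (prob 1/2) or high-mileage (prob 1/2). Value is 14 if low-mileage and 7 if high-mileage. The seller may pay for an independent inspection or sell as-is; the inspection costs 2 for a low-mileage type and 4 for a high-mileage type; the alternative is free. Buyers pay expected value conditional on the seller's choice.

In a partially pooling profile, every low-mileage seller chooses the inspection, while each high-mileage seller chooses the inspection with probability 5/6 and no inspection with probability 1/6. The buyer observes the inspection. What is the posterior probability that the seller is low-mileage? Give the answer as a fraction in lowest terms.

6/11

P(the inspection) = (1/2)·1 + (1/2)·(5/6) = 11/12.
By Bayes' rule, P(low-mileage | the inspection) = (1/2) / (11/12) = 6/11.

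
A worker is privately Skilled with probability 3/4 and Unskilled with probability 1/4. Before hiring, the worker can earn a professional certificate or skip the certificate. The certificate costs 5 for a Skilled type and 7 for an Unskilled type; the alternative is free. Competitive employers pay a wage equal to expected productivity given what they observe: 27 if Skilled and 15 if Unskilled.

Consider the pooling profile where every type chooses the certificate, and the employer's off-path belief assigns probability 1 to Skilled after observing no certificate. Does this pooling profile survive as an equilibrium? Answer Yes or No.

No

On path, the employer holds the prior and pays 3/4·27 + 1/4·15 = 24. Off path (no certificate), believing Skilled, it pays 27.
Skilled: the certificate nets 24 − 5 = 19; no certificate nets 27. Skilled would deviate.
Unskilled: the certificate nets 24 − 7 = 17; no certificate nets 27. Unskilled would deviate.
A type deviates, so pooling fails.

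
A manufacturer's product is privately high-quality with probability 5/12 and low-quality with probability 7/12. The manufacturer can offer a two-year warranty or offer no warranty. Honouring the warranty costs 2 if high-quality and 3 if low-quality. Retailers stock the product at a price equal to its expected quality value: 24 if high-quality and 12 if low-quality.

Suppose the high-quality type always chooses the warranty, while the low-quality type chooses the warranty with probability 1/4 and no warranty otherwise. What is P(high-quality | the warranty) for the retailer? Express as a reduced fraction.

20/27

P(the warranty) = (5/12)·1 + (7/12)·(1/4) = 9/16.
By Bayes' rule, P(high-quality | the warranty) = (5/12) / (9/16) = 20/27.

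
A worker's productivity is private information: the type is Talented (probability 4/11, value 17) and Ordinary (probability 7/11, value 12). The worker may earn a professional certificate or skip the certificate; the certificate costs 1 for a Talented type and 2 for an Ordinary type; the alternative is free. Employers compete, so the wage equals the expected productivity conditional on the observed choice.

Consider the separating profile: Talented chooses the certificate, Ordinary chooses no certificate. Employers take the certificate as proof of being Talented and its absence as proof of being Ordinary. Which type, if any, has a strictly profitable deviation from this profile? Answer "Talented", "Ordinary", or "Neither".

The certificate pays 17; no certificate pays 12.
Talented: assigned the certificate, nets 17 − 1 = 16; deviating to no certificate nets 12.
Ordinary: assigned no certificate, nets 12; deviating to the certificate nets 17 − 2 = 15.
The Ordinary type gains 3 by deviating.

Ordinary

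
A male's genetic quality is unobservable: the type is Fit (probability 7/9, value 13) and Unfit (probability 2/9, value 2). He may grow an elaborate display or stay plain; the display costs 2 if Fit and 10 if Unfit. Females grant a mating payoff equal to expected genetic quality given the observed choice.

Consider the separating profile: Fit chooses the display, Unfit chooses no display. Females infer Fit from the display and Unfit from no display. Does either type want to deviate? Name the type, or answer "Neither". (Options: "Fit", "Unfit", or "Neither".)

The display pays 13; no display pays 2.
Fit: assigned the display, nets 13 − 2 = 11; deviating to no display nets 2.
Unfit: assigned no display, nets 2; deviating to the display nets 13 − 10 = 3.
The Unfit type gains 1 by deviating.

Unfit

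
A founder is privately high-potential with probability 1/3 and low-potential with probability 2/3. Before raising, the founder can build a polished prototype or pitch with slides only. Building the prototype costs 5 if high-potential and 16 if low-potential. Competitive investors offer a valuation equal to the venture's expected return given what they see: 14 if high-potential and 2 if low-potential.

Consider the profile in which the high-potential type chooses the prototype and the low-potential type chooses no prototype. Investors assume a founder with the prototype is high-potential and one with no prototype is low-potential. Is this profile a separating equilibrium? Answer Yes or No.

Yes

Under these beliefs, the prototype earns valuation 14 and no prototype earns valuation 2.
high-potential: the prototype nets 14 − 5 = 9; no prototype nets 2. high-potential prefers the prototype.
low-potential: the prototype nets 14 − 16 = -2; no prototype nets 2. low-potential prefers no prototype.
Neither type deviates, so the separating profile is an equilibrium.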